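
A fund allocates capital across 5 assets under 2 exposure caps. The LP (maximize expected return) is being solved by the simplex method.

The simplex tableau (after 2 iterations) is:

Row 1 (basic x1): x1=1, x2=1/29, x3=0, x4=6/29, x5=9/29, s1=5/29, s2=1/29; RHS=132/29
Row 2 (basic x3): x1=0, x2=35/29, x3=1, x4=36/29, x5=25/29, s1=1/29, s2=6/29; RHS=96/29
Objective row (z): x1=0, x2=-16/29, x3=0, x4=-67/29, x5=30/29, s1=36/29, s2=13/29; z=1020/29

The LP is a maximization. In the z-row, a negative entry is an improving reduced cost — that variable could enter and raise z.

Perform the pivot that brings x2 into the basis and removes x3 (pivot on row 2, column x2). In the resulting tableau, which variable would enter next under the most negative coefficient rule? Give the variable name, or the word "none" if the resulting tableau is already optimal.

Pivot element 35/29. New z-row = old z-row − (-16/29)·(row 2/(35/29)).
Updated z-row coefficients: x1: 0, x2: 0, x3: 16/35, x4: -61/35, x5: 10/7, s1: 44/35, s2: 19/35.
The most negative is -61/35 in column x4, so x4 would enter next.

x4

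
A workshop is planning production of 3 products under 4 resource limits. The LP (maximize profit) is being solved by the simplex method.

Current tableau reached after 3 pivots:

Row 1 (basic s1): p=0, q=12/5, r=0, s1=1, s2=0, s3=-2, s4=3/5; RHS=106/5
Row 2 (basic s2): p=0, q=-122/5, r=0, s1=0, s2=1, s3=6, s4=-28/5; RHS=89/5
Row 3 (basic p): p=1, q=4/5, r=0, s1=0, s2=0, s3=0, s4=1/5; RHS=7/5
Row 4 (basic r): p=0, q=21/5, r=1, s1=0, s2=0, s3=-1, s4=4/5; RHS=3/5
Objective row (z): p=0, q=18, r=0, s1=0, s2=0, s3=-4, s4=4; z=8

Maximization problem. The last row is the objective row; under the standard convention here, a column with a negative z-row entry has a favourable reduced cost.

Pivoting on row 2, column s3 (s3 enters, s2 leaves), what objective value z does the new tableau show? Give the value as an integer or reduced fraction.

298/15

Minimum ratio for s3: (89/5)/6 = 89/30.
z changes by −(z-row coeff of s3)·ratio = −(-4)·(89/30) = 178/15.
New z = 8 + (178/15) = 298/15.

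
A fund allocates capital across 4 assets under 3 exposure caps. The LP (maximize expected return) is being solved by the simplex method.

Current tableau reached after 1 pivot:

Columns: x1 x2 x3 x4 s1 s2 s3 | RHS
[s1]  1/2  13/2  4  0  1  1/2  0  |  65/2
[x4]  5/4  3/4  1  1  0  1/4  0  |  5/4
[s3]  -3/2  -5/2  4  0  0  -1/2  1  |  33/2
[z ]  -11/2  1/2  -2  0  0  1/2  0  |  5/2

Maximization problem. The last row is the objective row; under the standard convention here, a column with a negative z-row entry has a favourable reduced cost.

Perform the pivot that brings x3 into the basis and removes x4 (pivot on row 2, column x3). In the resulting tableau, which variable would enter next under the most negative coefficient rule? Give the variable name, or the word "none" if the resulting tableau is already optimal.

Pivot element 1. New z-row = old z-row − (-2)·(row 2/1).
Updated z-row coefficients: x1: -3, x2: 2, x3: 0, x4: 2, s1: 0, s2: 1, s3: 0.
The most negative is -3 in column x1, so x1 would enter next.

x1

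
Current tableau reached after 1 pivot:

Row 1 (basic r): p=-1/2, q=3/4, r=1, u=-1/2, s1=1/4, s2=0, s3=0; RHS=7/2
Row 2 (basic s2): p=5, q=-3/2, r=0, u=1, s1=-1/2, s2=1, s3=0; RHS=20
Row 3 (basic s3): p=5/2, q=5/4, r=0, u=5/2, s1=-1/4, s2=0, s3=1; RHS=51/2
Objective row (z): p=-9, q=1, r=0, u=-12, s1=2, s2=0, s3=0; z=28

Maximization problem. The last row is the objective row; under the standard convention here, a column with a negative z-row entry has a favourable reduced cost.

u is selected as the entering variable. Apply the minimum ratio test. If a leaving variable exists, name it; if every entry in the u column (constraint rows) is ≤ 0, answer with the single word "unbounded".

Ratios: row 1 (r): entry -1/2 ≤ 0, skip; row 2 (s2): 20/1 = 20; row 3 (s3): (51/2)/(5/2) = 51/5.
Minimum ratio is in the s3 row, so s3 leaves.

s3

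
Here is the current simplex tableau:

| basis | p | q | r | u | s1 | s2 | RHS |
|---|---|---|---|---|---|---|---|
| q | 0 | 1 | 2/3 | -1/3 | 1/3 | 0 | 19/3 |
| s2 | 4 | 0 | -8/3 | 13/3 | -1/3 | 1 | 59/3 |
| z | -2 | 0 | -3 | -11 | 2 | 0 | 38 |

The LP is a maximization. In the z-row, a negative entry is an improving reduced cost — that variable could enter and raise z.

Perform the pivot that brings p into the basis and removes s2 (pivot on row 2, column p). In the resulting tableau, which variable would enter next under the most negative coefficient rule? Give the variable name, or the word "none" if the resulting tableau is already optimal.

Pivot element 4. New z-row = old z-row − (-2)·(row 2/4).
Updated z-row coefficients: p: 0, q: 0, r: -13/3, u: -53/6, s1: 11/6, s2: 1/2.
The most negative is -53/6 in column u, so u would enter next.

u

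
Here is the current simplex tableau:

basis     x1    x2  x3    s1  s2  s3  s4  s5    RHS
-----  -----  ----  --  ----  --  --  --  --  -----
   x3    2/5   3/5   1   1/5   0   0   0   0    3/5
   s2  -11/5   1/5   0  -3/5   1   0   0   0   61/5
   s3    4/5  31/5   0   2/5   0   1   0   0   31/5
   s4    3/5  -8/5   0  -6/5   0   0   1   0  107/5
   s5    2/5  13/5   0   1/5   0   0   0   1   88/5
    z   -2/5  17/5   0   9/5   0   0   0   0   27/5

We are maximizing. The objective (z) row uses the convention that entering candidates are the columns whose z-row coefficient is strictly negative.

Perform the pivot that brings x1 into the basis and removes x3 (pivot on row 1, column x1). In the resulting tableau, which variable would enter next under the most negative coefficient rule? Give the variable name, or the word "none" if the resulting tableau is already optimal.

Pivot element 2/5. New z-row = old z-row − (-2/5)·(row 1/(2/5)).
Updated z-row coefficients: x1: 0, x2: 4, x3: 1, s1: 2, s2: 0, s3: 0, s4: 0, s5: 0.
No coefficient is strictly negative; the tableau after this pivot is optimal.

none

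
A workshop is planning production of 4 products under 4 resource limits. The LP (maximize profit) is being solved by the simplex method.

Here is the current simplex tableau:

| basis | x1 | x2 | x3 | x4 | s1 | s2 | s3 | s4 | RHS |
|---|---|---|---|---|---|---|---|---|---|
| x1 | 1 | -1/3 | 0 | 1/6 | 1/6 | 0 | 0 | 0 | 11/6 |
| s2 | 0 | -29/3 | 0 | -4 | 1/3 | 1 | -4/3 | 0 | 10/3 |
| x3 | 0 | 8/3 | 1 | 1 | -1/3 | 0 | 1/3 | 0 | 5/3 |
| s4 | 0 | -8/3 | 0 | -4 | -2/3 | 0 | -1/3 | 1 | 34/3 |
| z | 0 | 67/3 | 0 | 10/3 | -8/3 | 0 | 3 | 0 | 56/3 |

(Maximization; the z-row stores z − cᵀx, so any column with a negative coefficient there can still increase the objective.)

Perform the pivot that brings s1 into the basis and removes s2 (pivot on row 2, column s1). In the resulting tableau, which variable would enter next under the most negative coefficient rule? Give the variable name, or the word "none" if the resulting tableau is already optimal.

x2

Pivot element 1/3. New z-row = old z-row − (-8/3)·(row 2/(1/3)).
Updated z-row coefficients: x1: 0, x2: -55, x3: 0, x4: -86/3, s1: 0, s2: 8, s3: -23/3, s4: 0.
The most negative is -55 in column x2, so x2 would enter next.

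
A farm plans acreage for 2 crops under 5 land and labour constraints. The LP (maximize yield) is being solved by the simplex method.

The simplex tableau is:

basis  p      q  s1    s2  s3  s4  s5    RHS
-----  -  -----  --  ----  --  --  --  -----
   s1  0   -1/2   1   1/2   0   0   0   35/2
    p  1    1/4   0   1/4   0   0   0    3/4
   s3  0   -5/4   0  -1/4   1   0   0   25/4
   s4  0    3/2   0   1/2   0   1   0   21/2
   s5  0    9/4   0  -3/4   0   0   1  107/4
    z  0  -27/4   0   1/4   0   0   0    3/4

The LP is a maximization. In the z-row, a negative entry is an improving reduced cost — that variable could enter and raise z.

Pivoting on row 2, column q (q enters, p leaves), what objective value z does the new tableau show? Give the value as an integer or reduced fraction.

21

Minimum ratio for q: (3/4)/(1/4) = 3.
z changes by −(z-row coeff of q)·ratio = −(-27/4)·3 = 81/4.
New z = 3/4 + (81/4) = 21.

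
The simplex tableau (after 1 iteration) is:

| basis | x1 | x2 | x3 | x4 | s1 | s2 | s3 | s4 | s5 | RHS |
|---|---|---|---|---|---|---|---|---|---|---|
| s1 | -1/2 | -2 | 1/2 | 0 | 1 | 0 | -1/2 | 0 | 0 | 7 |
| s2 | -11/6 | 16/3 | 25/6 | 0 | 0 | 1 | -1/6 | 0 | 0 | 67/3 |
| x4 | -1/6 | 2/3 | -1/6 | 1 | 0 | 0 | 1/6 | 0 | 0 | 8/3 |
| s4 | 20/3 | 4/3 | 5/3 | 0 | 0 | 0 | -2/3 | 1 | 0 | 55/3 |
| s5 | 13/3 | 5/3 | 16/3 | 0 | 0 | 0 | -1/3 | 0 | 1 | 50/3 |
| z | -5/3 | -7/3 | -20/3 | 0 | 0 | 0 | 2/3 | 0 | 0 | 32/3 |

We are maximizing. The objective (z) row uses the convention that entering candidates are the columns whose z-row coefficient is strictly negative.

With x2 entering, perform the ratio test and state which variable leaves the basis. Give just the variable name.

Ratios: row 1 (s1): entry -2 ≤ 0, skip; row 2 (s2): (67/3)/(16/3) = 67/16; row 3 (x4): (8/3)/(2/3) = 4; row 4 (s4): (55/3)/(4/3) = 55/4; row 5 (s5): (50/3)/(5/3) = 10.
Minimum ratio 4 is in the x4 row, so x4 leaves.

x4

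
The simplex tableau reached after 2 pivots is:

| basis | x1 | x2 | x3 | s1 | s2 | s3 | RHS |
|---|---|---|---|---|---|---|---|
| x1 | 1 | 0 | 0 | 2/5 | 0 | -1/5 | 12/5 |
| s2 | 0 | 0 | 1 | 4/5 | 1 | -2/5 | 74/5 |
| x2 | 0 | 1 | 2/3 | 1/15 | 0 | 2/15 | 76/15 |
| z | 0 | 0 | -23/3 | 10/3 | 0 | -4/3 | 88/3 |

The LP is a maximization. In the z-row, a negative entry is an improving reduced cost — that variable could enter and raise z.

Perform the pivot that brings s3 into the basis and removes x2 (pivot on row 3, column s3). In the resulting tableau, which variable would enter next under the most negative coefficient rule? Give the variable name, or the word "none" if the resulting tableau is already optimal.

Pivot element 2/15. New z-row = old z-row − (-4/3)·(row 3/(2/15)).
Updated z-row coefficients: x1: 0, x2: 10, x3: -1, s1: 4, s2: 0, s3: 0.
The most negative is -1 in column x3, so x3 would enter next.

x3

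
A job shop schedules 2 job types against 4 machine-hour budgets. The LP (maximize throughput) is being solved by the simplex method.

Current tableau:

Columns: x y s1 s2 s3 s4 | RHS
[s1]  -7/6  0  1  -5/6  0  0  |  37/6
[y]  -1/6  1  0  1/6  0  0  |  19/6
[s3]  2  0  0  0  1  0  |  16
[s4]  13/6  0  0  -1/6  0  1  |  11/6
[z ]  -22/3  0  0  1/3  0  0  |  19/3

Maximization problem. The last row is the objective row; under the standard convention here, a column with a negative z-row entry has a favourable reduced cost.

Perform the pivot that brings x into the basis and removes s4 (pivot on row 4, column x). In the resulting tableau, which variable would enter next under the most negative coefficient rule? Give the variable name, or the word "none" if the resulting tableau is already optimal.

s2

Pivot element 13/6. New z-row = old z-row − (-22/3)·(row 4/(13/6)).
Updated z-row coefficients: x: 0, y: 0, s1: 0, s2: -3/13, s3: 0, s4: 44/13.
The most negative is -3/13 in column s2, so s2 would enter next.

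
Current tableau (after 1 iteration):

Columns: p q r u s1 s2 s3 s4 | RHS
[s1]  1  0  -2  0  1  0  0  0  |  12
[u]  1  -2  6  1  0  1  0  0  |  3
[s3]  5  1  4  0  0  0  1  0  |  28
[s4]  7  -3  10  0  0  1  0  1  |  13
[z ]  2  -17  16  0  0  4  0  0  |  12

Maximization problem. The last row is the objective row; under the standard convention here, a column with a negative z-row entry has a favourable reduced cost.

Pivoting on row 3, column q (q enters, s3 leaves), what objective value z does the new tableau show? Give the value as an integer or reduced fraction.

488

Minimum ratio for q: 28/1 = 28.
z changes by −(z-row coeff of q)·ratio = −(-17)·28 = 476.
New z = 12 + 476 = 488.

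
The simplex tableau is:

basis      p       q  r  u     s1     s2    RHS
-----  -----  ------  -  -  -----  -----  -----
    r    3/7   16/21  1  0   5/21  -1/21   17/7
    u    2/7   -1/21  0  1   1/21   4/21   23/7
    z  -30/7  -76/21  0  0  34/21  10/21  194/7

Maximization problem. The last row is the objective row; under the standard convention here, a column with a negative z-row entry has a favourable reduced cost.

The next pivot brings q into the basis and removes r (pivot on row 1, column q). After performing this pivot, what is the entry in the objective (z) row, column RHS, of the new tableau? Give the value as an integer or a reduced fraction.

Pivot element is row 1, column q: 16/21.
Normalize row 1: new (row 1, RHS) = (17/7)/(16/21) = 51/16.
z-row ← z-row − (-76/21)·(new row 1): 194/7 − (-76/21)·(51/16) = 157/4.

157/4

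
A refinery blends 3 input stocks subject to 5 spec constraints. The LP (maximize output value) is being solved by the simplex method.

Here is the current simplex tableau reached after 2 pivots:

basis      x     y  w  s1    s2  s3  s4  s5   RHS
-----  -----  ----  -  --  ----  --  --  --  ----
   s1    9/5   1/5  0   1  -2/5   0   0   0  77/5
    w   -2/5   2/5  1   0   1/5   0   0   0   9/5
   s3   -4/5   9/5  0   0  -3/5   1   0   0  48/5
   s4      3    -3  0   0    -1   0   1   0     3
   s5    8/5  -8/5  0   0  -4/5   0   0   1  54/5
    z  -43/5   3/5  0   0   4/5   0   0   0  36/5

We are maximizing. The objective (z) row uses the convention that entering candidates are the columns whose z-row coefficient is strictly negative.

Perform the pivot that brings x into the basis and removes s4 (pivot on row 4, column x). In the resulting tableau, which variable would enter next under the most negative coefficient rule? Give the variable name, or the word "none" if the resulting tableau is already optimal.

Pivot element 3. New z-row = old z-row − (-43/5)·(row 4/3).
Updated z-row coefficients: x: 0, y: -8, w: 0, s1: 0, s2: -31/15, s3: 0, s4: 43/15, s5: 0.
The most negative is -8 in column y, so y would enter next.

y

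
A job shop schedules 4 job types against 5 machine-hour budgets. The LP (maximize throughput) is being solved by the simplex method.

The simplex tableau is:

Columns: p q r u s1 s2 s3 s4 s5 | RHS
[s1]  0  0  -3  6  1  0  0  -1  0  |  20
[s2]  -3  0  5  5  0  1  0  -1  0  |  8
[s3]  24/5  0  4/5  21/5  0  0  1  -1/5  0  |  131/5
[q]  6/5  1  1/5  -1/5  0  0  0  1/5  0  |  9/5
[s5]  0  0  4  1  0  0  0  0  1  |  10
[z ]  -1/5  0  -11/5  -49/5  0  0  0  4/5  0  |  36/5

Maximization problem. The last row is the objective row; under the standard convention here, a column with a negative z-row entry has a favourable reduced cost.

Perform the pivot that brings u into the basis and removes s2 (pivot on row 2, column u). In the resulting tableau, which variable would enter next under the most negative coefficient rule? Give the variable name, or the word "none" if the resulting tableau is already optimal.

p

Pivot element 5. New z-row = old z-row − (-49/5)·(row 2/5).
Updated z-row coefficients: p: -152/25, q: 0, r: 38/5, u: 0, s1: 0, s2: 49/25, s3: 0, s4: -29/25, s5: 0.
The most negative is -152/25 in column p, so p would enter next.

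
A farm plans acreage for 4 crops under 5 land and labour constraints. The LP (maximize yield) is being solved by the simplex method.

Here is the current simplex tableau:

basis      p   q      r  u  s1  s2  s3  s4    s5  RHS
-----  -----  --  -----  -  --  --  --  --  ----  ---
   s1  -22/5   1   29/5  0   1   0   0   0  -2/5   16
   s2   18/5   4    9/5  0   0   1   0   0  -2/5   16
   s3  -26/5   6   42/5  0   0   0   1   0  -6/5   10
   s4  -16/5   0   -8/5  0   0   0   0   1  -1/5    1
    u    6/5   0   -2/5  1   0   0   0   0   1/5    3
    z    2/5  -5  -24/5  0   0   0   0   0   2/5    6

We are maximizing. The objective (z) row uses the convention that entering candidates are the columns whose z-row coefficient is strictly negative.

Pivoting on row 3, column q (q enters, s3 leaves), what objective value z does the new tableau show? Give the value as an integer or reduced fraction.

Minimum ratio for q: 10/6 = 5/3.
z changes by −(z-row coeff of q)·ratio = −(-5)·(5/3) = 25/3.
New z = 6 + (25/3) = 43/3.

43/3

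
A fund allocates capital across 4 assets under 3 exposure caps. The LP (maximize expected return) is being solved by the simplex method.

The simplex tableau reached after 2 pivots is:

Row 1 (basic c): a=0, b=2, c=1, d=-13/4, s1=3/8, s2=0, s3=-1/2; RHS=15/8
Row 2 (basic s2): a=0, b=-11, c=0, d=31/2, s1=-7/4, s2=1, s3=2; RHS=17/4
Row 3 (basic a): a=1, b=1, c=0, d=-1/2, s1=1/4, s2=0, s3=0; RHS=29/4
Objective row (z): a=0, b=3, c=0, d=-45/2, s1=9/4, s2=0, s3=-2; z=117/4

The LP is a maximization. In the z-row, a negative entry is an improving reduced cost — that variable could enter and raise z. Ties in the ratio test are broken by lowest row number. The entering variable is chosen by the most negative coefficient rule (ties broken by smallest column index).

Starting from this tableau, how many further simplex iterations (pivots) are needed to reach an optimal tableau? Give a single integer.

2

pivot: d in, s2 out → z = 1098/31
pivot: b in, a out → z = 1839/10
No improving column remains; optimal.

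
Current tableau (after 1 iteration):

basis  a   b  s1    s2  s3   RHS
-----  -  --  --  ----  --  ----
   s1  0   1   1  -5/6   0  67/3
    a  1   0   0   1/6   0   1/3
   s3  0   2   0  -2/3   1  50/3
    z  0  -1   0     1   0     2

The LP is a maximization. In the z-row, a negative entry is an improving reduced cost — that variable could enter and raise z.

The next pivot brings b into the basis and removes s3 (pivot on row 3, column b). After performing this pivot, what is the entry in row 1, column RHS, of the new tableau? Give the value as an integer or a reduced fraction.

14

Pivot element is row 3, column b: 2.
Normalize row 3: new (row 3, RHS) = (50/3)/2 = 25/3.
row 1 ← row 1 − 1·(new row 3): 67/3 − 1·(25/3) = 14.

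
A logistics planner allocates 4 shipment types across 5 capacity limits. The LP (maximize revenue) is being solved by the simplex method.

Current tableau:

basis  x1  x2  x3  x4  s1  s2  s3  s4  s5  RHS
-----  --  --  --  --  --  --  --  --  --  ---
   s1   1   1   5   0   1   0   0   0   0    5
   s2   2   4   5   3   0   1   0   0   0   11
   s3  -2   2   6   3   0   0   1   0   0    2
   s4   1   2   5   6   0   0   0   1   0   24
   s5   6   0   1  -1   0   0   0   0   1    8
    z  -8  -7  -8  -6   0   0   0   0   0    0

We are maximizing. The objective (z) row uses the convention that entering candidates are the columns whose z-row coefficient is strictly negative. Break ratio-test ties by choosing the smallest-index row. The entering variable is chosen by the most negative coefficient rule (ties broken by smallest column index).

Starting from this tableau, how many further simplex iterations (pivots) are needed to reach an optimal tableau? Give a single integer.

3

pivot: x1 in, s5 out → z = 32/3
pivot: x4 in, s3 out → z = 47/2
pivot: x2 in, s2 out → z = 26
No improving column remains; optimal.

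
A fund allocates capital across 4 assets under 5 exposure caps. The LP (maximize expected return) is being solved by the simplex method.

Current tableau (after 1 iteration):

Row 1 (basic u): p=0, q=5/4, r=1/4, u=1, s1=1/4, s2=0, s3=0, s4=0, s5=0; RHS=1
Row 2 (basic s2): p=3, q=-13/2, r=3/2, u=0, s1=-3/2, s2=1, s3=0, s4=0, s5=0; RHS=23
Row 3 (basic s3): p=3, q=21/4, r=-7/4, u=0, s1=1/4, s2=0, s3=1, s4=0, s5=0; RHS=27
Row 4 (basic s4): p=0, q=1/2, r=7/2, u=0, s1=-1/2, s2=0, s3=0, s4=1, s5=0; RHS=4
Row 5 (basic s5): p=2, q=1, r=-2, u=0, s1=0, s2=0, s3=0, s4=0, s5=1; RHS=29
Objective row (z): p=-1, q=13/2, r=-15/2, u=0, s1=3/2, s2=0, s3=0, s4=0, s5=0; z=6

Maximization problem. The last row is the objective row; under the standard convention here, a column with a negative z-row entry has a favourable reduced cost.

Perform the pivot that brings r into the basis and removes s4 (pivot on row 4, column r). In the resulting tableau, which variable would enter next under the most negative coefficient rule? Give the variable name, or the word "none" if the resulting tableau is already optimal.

Pivot element 7/2. New z-row = old z-row − (-15/2)·(row 4/(7/2)).
Updated z-row coefficients: p: -1, q: 53/7, r: 0, u: 0, s1: 3/7, s2: 0, s3: 0, s4: 15/7, s5: 0.
The most negative is -1 in column p, so p would enter next.

p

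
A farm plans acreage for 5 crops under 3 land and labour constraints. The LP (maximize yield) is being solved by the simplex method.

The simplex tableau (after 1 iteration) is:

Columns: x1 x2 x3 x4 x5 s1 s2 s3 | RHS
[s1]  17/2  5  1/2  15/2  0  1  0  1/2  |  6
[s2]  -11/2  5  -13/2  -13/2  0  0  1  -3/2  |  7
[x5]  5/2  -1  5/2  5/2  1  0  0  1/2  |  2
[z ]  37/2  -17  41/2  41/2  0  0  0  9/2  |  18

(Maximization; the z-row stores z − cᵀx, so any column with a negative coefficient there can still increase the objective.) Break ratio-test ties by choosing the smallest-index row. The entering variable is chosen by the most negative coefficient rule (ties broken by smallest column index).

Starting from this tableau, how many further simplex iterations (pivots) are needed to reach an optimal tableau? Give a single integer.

1

pivot: x2 in, s1 out → z = 192/5
No improving column remains; optimal.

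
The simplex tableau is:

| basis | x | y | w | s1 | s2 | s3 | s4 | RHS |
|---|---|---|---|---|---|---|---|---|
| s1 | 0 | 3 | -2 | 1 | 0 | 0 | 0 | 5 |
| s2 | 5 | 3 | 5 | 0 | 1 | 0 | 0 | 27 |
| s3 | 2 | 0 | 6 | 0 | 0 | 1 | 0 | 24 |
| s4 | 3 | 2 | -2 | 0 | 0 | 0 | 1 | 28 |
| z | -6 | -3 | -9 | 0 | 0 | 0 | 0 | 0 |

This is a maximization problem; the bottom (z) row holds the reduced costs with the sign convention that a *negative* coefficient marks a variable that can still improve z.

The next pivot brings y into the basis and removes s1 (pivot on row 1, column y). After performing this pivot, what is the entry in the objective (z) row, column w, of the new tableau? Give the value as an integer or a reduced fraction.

Pivot element is row 1, column y: 3.
Normalize row 1: new (row 1, w) = (-2)/3 = -2/3.
z-row ← z-row − (-3)·(new row 1): -9 − (-3)·(-2/3) = -11.

-11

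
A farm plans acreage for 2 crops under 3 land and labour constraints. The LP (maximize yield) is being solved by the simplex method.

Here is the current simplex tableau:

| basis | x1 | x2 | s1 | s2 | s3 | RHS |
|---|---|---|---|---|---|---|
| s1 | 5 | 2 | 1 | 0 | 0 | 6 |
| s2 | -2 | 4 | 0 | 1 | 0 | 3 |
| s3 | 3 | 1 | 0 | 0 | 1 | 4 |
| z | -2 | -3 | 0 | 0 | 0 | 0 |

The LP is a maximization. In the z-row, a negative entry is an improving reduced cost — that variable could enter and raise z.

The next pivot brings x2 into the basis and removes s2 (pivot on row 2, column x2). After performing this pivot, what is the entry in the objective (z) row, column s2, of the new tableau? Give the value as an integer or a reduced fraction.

3/4

Pivot element is row 2, column x2: 4.
Normalize row 2: new (row 2, s2) = 1/4 = 1/4.
z-row ← z-row − (-3)·(new row 2): 0 − (-3)·(1/4) = 3/4.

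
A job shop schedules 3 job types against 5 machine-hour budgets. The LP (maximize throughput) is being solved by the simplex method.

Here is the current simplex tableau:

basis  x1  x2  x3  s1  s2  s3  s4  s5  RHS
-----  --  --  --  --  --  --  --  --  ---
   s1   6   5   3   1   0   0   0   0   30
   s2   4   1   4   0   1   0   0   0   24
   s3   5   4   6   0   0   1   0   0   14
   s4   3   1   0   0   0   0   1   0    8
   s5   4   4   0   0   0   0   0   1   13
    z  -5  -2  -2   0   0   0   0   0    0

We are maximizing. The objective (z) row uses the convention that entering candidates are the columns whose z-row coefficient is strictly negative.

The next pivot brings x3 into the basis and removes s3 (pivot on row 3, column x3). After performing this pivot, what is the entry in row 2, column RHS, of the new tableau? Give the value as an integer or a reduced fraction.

Pivot element is row 3, column x3: 6.
Normalize row 3: new (row 3, RHS) = 14/6 = 7/3.
row 2 ← row 2 − 4·(new row 3): 24 − 4·(7/3) = 44/3.

44/3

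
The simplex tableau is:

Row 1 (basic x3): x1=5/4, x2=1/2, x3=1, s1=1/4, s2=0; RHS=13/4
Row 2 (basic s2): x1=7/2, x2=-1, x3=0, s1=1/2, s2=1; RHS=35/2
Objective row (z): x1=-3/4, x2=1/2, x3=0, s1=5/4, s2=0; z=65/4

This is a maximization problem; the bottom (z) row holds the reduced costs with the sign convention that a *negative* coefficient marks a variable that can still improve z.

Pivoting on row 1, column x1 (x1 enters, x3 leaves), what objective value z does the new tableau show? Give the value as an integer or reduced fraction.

91/5

Minimum ratio for x1: (13/4)/(5/4) = 13/5.
z changes by −(z-row coeff of x1)·ratio = −(-3/4)·(13/5) = 39/20.
New z = 65/4 + (39/20) = 91/5.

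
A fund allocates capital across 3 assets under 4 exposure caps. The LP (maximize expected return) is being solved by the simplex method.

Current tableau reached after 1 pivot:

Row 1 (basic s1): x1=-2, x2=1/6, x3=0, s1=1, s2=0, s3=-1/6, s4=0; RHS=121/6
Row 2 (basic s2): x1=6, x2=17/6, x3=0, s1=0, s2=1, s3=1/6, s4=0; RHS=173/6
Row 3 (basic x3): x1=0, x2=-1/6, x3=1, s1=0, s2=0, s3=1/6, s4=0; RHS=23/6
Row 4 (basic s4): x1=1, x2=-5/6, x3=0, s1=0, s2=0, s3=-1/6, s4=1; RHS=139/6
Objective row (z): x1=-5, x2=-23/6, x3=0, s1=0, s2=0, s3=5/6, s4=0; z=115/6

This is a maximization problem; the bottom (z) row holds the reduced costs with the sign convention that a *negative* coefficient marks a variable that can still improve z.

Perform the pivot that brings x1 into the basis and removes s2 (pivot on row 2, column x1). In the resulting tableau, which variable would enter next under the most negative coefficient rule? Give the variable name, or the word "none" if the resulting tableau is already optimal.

x2

Pivot element 6. New z-row = old z-row − (-5)·(row 2/6).
Updated z-row coefficients: x1: 0, x2: -53/36, x3: 0, s1: 0, s2: 5/6, s3: 35/36, s4: 0.
The most negative is -53/36 in column x2, so x2 would enter next.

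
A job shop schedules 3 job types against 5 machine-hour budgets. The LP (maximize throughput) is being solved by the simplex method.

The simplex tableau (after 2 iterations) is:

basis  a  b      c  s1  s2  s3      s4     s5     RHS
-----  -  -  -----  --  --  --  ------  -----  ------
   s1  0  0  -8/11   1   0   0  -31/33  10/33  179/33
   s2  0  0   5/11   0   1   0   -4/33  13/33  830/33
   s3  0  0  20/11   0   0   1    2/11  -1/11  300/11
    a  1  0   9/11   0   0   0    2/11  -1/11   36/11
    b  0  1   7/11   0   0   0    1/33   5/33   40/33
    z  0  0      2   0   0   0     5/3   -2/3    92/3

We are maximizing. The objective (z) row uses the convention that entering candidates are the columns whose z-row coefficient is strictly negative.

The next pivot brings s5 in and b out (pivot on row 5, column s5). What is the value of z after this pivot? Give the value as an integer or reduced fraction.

36

Minimum ratio for s5: (40/33)/(5/33) = 8.
z changes by −(z-row coeff of s5)·ratio = −(-2/3)·8 = 16/3.
New z = 92/3 + (16/3) = 36.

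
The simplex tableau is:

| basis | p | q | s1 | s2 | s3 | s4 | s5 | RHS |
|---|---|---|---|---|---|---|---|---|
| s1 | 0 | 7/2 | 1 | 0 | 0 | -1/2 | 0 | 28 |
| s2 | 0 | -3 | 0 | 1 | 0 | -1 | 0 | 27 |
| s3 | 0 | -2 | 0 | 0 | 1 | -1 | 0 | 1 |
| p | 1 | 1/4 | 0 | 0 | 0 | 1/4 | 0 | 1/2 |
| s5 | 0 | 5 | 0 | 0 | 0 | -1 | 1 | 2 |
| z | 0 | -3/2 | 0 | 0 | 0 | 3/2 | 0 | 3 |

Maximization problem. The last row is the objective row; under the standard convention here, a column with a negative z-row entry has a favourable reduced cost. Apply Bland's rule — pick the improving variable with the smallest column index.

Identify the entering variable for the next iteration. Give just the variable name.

Objective-row coefficients: p: 0, q: -3/2, s1: 0, s2: 0, s3: 0, s4: 3/2, s5: 0.
Improving columns: q. Bland's rule picks the smallest column index → q.

q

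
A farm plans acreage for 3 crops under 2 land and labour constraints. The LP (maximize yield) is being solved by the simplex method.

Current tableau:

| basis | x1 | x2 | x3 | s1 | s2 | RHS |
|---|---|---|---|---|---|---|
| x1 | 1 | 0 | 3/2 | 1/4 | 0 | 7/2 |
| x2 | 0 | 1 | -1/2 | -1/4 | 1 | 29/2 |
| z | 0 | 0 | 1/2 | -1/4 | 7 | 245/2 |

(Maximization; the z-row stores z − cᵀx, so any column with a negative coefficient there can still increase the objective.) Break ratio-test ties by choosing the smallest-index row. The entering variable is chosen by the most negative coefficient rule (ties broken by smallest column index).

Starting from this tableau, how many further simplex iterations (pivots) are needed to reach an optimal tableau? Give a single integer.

1

pivot: s1 in, x1 out → z = 126
No improving column remains; optimal.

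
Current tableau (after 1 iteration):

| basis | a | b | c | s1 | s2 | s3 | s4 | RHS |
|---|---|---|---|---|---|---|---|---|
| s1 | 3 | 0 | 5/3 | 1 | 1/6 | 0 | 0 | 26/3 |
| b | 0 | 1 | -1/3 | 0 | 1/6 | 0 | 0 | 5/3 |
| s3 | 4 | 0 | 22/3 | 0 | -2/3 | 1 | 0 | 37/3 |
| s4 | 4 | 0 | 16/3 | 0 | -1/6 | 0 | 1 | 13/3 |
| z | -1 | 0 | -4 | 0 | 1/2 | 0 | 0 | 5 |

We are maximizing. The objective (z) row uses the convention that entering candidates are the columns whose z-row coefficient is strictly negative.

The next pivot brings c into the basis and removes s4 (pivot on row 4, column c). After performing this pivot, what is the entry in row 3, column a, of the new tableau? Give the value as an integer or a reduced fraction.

Pivot element is row 4, column c: 16/3.
Normalize row 4: new (row 4, a) = 4/(16/3) = 3/4.
row 3 ← row 3 − (22/3)·(new row 4): 4 − (22/3)·(3/4) = -3/2.

-3/2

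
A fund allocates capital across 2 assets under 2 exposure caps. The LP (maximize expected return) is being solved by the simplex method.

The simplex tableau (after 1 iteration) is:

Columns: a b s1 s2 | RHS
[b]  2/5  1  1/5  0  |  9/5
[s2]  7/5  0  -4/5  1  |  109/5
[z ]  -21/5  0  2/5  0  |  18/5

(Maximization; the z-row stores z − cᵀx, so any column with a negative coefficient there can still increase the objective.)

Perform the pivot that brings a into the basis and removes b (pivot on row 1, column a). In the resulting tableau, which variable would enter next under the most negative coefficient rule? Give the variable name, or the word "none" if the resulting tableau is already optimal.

none

Pivot element 2/5. New z-row = old z-row − (-21/5)·(row 1/(2/5)).
Updated z-row coefficients: a: 0, b: 21/2, s1: 5/2, s2: 0.
No coefficient is strictly negative; the tableau after this pivot is optimal.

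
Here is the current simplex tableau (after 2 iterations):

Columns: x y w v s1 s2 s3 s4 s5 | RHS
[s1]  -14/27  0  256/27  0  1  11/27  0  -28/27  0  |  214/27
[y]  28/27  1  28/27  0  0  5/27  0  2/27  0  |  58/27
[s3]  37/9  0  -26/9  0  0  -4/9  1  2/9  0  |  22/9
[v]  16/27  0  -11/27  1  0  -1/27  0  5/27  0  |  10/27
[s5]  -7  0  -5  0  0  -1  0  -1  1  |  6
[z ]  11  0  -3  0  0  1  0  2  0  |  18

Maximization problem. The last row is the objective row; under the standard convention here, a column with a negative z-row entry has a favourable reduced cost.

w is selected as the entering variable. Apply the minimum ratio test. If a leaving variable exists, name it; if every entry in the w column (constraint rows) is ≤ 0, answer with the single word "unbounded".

s1

Ratios: row 1 (s1): (214/27)/(256/27) = 107/128; row 2 (y): (58/27)/(28/27) = 29/14; row 3 (s3): entry -26/9 ≤ 0, skip; row 4 (v): entry -11/27 ≤ 0, skip; row 5 (s5): entry -5 ≤ 0, skip.
Minimum ratio is in the s1 row, so s1 leaves.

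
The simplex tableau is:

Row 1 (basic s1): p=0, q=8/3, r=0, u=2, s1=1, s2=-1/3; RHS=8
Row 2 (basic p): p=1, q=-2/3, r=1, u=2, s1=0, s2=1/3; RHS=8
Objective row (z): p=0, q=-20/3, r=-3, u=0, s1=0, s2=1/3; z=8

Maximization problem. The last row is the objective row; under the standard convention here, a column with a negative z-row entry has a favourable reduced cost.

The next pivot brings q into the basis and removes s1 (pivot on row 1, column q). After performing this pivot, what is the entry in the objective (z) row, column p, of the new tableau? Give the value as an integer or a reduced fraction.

Pivot element is row 1, column q: 8/3.
Normalize row 1: new (row 1, p) = 0/(8/3) = 0.
z-row ← z-row − (-20/3)·(new row 1): 0 − (-20/3)·0 = 0.

0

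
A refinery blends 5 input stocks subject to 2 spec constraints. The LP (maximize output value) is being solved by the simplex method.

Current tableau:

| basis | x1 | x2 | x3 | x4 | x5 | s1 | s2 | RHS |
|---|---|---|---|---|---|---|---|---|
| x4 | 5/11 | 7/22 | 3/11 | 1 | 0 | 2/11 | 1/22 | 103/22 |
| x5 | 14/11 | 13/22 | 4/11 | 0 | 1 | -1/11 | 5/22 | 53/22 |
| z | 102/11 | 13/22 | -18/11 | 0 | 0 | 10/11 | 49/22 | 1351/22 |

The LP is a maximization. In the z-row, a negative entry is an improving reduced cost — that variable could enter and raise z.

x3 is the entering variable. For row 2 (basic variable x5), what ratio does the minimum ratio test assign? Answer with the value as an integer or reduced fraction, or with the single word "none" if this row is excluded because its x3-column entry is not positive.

Ratio = RHS / (x3 entry) = (53/22) / (4/11) = 53/8.

53/8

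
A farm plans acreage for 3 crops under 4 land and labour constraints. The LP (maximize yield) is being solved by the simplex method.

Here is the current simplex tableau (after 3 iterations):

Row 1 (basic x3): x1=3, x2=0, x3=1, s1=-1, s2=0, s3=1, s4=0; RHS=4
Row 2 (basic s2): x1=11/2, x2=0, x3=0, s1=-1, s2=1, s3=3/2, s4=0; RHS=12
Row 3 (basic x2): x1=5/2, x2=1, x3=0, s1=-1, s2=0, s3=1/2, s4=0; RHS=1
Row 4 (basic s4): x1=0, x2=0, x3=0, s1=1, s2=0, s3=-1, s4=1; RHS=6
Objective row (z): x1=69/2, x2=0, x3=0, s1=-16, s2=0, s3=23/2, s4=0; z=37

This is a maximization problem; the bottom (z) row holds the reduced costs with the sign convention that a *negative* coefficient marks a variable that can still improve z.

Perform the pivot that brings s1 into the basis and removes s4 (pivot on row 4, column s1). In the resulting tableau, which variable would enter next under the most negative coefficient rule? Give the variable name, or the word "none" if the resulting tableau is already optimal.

s3

Pivot element 1. New z-row = old z-row − (-16)·(row 4/1).
Updated z-row coefficients: x1: 69/2, x2: 0, x3: 0, s1: 0, s2: 0, s3: -9/2, s4: 16.
The most negative is -9/2 in column s3, so s3 would enter next.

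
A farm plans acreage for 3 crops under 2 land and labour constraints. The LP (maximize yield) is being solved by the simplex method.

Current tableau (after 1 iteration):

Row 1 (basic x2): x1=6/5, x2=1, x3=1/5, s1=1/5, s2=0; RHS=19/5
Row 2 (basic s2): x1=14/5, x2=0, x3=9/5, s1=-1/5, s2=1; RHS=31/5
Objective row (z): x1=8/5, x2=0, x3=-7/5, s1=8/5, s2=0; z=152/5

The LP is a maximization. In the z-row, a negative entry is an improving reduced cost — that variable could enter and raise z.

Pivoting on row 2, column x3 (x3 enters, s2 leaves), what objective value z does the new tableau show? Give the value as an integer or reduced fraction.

317/9

Minimum ratio for x3: (31/5)/(9/5) = 31/9.
z changes by −(z-row coeff of x3)·ratio = −(-7/5)·(31/9) = 217/45.
New z = 152/5 + (217/45) = 317/9.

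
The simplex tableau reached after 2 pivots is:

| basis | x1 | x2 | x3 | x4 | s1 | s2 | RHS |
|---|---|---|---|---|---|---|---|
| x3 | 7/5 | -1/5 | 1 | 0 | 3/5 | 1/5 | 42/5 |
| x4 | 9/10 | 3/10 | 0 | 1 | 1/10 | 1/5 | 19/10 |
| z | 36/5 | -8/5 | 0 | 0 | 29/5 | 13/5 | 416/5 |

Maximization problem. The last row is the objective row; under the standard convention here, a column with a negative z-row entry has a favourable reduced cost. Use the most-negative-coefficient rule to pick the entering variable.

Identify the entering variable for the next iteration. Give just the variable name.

Objective-row coefficients: x1: 36/5, x2: -8/5, x3: 0, x4: 0, s1: 29/5, s2: 13/5.
The most negative is -8/5 in column x2, so x2 enters.

x2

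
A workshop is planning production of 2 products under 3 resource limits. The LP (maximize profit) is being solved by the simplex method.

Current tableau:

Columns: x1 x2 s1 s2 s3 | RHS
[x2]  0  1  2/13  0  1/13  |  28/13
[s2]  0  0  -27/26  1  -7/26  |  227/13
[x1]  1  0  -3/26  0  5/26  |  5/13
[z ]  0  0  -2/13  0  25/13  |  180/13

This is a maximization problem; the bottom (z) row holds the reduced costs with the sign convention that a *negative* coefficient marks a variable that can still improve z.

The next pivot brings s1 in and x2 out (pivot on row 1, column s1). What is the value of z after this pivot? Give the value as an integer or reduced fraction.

16

Minimum ratio for s1: (28/13)/(2/13) = 14.
z changes by −(z-row coeff of s1)·ratio = −(-2/13)·14 = 28/13.
New z = 180/13 + (28/13) = 16.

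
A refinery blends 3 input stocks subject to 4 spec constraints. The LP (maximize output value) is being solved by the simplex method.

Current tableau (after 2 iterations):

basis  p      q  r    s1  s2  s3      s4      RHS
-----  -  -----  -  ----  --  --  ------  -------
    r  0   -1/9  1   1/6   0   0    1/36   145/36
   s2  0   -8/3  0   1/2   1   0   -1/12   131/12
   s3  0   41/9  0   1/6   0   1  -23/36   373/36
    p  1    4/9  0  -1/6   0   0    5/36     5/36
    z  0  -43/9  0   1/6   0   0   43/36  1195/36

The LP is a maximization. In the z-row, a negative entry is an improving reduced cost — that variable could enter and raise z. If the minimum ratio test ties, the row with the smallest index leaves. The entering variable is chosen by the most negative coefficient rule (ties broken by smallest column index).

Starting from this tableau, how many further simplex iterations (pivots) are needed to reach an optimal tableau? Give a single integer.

2

pivot: q in, p out → z = 555/16
pivot: s1 in, s3 out → z = 1273/30
No improving column remains; optimal.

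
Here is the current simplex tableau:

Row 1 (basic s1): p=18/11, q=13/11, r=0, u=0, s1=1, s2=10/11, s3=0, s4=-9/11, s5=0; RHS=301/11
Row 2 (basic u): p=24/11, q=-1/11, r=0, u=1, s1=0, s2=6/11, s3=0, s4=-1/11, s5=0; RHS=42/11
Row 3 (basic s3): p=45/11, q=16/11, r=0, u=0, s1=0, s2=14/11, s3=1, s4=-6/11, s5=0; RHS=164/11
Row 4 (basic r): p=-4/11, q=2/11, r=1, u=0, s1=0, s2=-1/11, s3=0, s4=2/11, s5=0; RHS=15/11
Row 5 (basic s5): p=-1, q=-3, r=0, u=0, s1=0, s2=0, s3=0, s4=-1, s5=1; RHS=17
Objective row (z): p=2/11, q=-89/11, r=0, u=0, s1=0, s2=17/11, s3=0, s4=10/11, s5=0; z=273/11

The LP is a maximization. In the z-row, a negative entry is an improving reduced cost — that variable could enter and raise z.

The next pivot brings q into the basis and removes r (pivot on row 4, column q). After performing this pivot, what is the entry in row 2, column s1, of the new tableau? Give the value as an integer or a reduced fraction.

0

Pivot element is row 4, column q: 2/11.
Normalize row 4: new (row 4, s1) = 0/(2/11) = 0.
row 2 ← row 2 − (-1/11)·(new row 4): 0 − (-1/11)·0 = 0.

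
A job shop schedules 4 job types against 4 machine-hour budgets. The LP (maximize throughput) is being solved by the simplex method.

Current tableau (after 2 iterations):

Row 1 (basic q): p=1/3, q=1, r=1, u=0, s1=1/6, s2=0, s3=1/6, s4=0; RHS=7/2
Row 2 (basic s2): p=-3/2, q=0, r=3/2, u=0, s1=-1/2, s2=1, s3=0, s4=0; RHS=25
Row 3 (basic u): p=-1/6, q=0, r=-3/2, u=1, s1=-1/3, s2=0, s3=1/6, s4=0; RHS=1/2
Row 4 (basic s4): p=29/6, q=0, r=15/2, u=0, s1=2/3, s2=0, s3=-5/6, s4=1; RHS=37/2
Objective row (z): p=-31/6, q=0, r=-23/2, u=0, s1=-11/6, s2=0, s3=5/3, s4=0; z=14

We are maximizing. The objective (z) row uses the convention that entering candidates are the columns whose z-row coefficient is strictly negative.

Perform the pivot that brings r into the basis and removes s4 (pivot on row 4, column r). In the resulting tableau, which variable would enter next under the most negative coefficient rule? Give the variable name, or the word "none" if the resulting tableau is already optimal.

s1

Pivot element 15/2. New z-row = old z-row − (-23/2)·(row 4/(15/2)).
Updated z-row coefficients: p: 101/45, q: 0, r: 0, u: 0, s1: -73/90, s2: 0, s3: 7/18, s4: 23/15.
The most negative is -73/90 in column s1, so s1 would enter next.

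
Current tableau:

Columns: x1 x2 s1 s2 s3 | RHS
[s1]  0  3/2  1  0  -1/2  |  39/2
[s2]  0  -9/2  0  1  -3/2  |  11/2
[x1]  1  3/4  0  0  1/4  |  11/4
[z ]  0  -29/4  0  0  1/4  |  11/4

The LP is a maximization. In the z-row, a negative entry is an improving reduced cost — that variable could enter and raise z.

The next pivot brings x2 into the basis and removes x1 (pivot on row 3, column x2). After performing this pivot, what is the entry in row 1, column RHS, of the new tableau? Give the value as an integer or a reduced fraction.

14

Pivot element is row 3, column x2: 3/4.
Normalize row 3: new (row 3, RHS) = (11/4)/(3/4) = 11/3.
row 1 ← row 1 − (3/2)·(new row 3): 39/2 − (3/2)·(11/3) = 14.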